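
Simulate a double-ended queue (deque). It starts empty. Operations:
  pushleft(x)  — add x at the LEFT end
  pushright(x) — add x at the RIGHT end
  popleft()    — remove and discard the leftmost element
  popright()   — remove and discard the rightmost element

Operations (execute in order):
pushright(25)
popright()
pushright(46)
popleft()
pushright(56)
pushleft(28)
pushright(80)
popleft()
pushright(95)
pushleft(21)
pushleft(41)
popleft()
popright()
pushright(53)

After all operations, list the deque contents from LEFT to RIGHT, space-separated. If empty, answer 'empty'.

pushright(25): [25]
popright(): []
pushright(46): [46]
popleft(): []
pushright(56): [56]
pushleft(28): [28, 56]
pushright(80): [28, 56, 80]
popleft(): [56, 80]
pushright(95): [56, 80, 95]
pushleft(21): [21, 56, 80, 95]
pushleft(41): [41, 21, 56, 80, 95]
popleft(): [21, 56, 80, 95]
popright(): [21, 56, 80]
pushright(53): [21, 56, 80, 53]

Answer: 21 56 80 53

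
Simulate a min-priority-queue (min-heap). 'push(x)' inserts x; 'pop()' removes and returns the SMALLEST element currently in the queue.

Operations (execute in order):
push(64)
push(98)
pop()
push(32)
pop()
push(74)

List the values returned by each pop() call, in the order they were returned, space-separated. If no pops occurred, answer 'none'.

push(64): heap contents = [64]
push(98): heap contents = [64, 98]
pop() → 64: heap contents = [98]
push(32): heap contents = [32, 98]
pop() → 32: heap contents = [98]
push(74): heap contents = [74, 98]

Answer: 64 32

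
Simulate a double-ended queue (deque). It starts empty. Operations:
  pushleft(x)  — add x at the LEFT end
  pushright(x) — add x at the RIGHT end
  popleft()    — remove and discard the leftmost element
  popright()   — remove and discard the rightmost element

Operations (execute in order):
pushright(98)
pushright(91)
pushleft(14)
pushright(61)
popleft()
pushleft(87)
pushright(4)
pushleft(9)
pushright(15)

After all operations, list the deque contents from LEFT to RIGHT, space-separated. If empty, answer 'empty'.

pushright(98): [98]
pushright(91): [98, 91]
pushleft(14): [14, 98, 91]
pushright(61): [14, 98, 91, 61]
popleft(): [98, 91, 61]
pushleft(87): [87, 98, 91, 61]
pushright(4): [87, 98, 91, 61, 4]
pushleft(9): [9, 87, 98, 91, 61, 4]
pushright(15): [9, 87, 98, 91, 61, 4, 15]

Answer: 9 87 98 91 61 4 15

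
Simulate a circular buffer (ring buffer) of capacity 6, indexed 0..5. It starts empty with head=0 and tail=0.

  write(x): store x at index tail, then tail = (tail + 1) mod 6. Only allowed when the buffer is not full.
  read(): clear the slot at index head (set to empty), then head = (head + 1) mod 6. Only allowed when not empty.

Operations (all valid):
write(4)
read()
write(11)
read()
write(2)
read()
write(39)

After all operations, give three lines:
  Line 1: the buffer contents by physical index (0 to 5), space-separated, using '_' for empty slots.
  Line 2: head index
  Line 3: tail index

Answer: _ _ _ 39 _ _
3
4

Derivation:
write(4): buf=[4 _ _ _ _ _], head=0, tail=1, size=1
read(): buf=[_ _ _ _ _ _], head=1, tail=1, size=0
write(11): buf=[_ 11 _ _ _ _], head=1, tail=2, size=1
read(): buf=[_ _ _ _ _ _], head=2, tail=2, size=0
write(2): buf=[_ _ 2 _ _ _], head=2, tail=3, size=1
read(): buf=[_ _ _ _ _ _], head=3, tail=3, size=0
write(39): buf=[_ _ _ 39 _ _], head=3, tail=4, size=1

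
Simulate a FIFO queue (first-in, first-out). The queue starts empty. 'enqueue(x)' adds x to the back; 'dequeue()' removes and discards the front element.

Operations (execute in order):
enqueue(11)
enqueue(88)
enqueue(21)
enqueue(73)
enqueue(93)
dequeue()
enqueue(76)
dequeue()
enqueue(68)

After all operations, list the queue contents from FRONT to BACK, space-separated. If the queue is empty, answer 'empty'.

Answer: 21 73 93 76 68

Derivation:
enqueue(11): [11]
enqueue(88): [11, 88]
enqueue(21): [11, 88, 21]
enqueue(73): [11, 88, 21, 73]
enqueue(93): [11, 88, 21, 73, 93]
dequeue(): [88, 21, 73, 93]
enqueue(76): [88, 21, 73, 93, 76]
dequeue(): [21, 73, 93, 76]
enqueue(68): [21, 73, 93, 76, 68]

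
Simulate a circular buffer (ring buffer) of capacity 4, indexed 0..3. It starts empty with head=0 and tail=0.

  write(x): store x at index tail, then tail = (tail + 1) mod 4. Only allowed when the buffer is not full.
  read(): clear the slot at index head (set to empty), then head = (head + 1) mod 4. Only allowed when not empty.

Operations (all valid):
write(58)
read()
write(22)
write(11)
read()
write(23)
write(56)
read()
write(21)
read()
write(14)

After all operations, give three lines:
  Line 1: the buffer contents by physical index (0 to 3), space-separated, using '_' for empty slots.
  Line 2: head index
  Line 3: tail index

Answer: 56 21 14 _
0
3

Derivation:
write(58): buf=[58 _ _ _], head=0, tail=1, size=1
read(): buf=[_ _ _ _], head=1, tail=1, size=0
write(22): buf=[_ 22 _ _], head=1, tail=2, size=1
write(11): buf=[_ 22 11 _], head=1, tail=3, size=2
read(): buf=[_ _ 11 _], head=2, tail=3, size=1
write(23): buf=[_ _ 11 23], head=2, tail=0, size=2
write(56): buf=[56 _ 11 23], head=2, tail=1, size=3
read(): buf=[56 _ _ 23], head=3, tail=1, size=2
write(21): buf=[56 21 _ 23], head=3, tail=2, size=3
read(): buf=[56 21 _ _], head=0, tail=2, size=2
write(14): buf=[56 21 14 _], head=0, tail=3, size=3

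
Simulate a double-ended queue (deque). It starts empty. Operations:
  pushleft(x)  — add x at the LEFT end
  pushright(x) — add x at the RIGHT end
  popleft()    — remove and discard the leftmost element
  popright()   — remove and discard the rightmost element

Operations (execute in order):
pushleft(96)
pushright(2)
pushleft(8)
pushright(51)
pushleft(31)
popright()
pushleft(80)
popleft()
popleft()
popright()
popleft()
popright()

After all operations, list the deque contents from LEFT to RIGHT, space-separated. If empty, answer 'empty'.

pushleft(96): [96]
pushright(2): [96, 2]
pushleft(8): [8, 96, 2]
pushright(51): [8, 96, 2, 51]
pushleft(31): [31, 8, 96, 2, 51]
popright(): [31, 8, 96, 2]
pushleft(80): [80, 31, 8, 96, 2]
popleft(): [31, 8, 96, 2]
popleft(): [8, 96, 2]
popright(): [8, 96]
popleft(): [96]
popright(): []

Answer: empty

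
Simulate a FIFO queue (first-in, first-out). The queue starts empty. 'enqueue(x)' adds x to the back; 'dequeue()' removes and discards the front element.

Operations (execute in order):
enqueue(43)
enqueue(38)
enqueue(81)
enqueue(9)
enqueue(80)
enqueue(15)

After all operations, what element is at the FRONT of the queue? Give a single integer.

enqueue(43): queue = [43]
enqueue(38): queue = [43, 38]
enqueue(81): queue = [43, 38, 81]
enqueue(9): queue = [43, 38, 81, 9]
enqueue(80): queue = [43, 38, 81, 9, 80]
enqueue(15): queue = [43, 38, 81, 9, 80, 15]

Answer: 43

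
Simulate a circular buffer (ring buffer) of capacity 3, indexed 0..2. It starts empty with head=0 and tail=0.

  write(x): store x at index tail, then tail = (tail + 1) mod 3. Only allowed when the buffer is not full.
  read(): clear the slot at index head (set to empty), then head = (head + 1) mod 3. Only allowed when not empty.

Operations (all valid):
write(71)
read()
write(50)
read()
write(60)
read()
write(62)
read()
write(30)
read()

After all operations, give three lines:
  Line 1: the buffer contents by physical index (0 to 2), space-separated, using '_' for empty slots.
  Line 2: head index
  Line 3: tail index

Answer: _ _ _
2
2

Derivation:
write(71): buf=[71 _ _], head=0, tail=1, size=1
read(): buf=[_ _ _], head=1, tail=1, size=0
write(50): buf=[_ 50 _], head=1, tail=2, size=1
read(): buf=[_ _ _], head=2, tail=2, size=0
write(60): buf=[_ _ 60], head=2, tail=0, size=1
read(): buf=[_ _ _], head=0, tail=0, size=0
write(62): buf=[62 _ _], head=0, tail=1, size=1
read(): buf=[_ _ _], head=1, tail=1, size=0
write(30): buf=[_ 30 _], head=1, tail=2, size=1
read(): buf=[_ _ _], head=2, tail=2, size=0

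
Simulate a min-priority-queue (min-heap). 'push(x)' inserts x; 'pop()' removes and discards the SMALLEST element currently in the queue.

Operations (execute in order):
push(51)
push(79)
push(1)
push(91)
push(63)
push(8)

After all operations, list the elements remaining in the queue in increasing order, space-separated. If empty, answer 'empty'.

Answer: 1 8 51 63 79 91

Derivation:
push(51): heap contents = [51]
push(79): heap contents = [51, 79]
push(1): heap contents = [1, 51, 79]
push(91): heap contents = [1, 51, 79, 91]
push(63): heap contents = [1, 51, 63, 79, 91]
push(8): heap contents = [1, 8, 51, 63, 79, 91]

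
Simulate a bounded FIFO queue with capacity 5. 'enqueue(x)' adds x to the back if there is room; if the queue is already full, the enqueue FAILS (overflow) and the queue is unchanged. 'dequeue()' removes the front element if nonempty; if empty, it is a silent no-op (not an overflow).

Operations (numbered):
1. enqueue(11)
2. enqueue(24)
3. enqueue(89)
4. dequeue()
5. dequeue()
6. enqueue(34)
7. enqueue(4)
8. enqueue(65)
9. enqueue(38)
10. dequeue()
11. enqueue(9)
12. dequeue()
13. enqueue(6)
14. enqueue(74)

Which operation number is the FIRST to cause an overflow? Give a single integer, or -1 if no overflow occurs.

1. enqueue(11): size=1
2. enqueue(24): size=2
3. enqueue(89): size=3
4. dequeue(): size=2
5. dequeue(): size=1
6. enqueue(34): size=2
7. enqueue(4): size=3
8. enqueue(65): size=4
9. enqueue(38): size=5
10. dequeue(): size=4
11. enqueue(9): size=5
12. dequeue(): size=4
13. enqueue(6): size=5
14. enqueue(74): size=5=cap → OVERFLOW (fail)

Answer: 14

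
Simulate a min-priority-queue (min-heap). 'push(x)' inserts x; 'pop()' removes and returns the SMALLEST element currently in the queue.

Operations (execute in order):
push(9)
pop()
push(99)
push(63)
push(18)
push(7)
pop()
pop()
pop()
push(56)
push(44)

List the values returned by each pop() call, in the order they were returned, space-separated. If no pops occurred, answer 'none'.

Answer: 9 7 18 63

Derivation:
push(9): heap contents = [9]
pop() → 9: heap contents = []
push(99): heap contents = [99]
push(63): heap contents = [63, 99]
push(18): heap contents = [18, 63, 99]
push(7): heap contents = [7, 18, 63, 99]
pop() → 7: heap contents = [18, 63, 99]
pop() → 18: heap contents = [63, 99]
pop() → 63: heap contents = [99]
push(56): heap contents = [56, 99]
push(44): heap contents = [44, 56, 99]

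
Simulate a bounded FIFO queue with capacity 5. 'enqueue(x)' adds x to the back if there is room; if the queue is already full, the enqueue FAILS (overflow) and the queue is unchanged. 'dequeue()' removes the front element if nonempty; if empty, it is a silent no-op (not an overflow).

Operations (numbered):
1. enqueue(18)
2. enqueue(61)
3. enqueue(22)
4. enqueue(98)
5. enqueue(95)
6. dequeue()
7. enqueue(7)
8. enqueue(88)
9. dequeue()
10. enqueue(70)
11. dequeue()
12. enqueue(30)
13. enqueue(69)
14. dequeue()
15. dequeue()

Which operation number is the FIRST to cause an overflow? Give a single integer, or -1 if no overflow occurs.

1. enqueue(18): size=1
2. enqueue(61): size=2
3. enqueue(22): size=3
4. enqueue(98): size=4
5. enqueue(95): size=5
6. dequeue(): size=4
7. enqueue(7): size=5
8. enqueue(88): size=5=cap → OVERFLOW (fail)
9. dequeue(): size=4
10. enqueue(70): size=5
11. dequeue(): size=4
12. enqueue(30): size=5
13. enqueue(69): size=5=cap → OVERFLOW (fail)
14. dequeue(): size=4
15. dequeue(): size=3

Answer: 8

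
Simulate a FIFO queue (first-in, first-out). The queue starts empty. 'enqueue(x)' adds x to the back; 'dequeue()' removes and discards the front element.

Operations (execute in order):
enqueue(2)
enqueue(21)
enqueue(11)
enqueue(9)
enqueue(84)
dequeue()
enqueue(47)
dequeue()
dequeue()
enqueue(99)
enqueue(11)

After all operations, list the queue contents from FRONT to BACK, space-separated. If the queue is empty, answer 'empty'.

enqueue(2): [2]
enqueue(21): [2, 21]
enqueue(11): [2, 21, 11]
enqueue(9): [2, 21, 11, 9]
enqueue(84): [2, 21, 11, 9, 84]
dequeue(): [21, 11, 9, 84]
enqueue(47): [21, 11, 9, 84, 47]
dequeue(): [11, 9, 84, 47]
dequeue(): [9, 84, 47]
enqueue(99): [9, 84, 47, 99]
enqueue(11): [9, 84, 47, 99, 11]

Answer: 9 84 47 99 11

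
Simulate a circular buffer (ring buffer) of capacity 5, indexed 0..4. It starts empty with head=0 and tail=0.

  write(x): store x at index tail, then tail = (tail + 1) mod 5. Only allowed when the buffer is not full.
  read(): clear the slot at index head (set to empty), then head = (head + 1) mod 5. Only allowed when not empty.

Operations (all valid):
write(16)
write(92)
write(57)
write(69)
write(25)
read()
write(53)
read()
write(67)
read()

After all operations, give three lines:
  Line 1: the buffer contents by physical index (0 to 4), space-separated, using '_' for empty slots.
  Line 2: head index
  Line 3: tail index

Answer: 53 67 _ 69 25
3
2

Derivation:
write(16): buf=[16 _ _ _ _], head=0, tail=1, size=1
write(92): buf=[16 92 _ _ _], head=0, tail=2, size=2
write(57): buf=[16 92 57 _ _], head=0, tail=3, size=3
write(69): buf=[16 92 57 69 _], head=0, tail=4, size=4
write(25): buf=[16 92 57 69 25], head=0, tail=0, size=5
read(): buf=[_ 92 57 69 25], head=1, tail=0, size=4
write(53): buf=[53 92 57 69 25], head=1, tail=1, size=5
read(): buf=[53 _ 57 69 25], head=2, tail=1, size=4
write(67): buf=[53 67 57 69 25], head=2, tail=2, size=5
read(): buf=[53 67 _ 69 25], head=3, tail=2, size=4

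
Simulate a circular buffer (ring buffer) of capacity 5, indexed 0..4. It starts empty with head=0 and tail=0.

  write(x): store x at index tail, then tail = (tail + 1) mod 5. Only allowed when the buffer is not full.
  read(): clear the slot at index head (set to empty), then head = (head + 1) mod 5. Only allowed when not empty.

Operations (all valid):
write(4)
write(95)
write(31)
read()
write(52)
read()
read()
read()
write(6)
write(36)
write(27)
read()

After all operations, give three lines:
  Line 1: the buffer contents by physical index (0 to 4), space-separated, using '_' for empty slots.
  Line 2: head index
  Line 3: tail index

Answer: 36 27 _ _ _
0
2

Derivation:
write(4): buf=[4 _ _ _ _], head=0, tail=1, size=1
write(95): buf=[4 95 _ _ _], head=0, tail=2, size=2
write(31): buf=[4 95 31 _ _], head=0, tail=3, size=3
read(): buf=[_ 95 31 _ _], head=1, tail=3, size=2
write(52): buf=[_ 95 31 52 _], head=1, tail=4, size=3
read(): buf=[_ _ 31 52 _], head=2, tail=4, size=2
read(): buf=[_ _ _ 52 _], head=3, tail=4, size=1
read(): buf=[_ _ _ _ _], head=4, tail=4, size=0
write(6): buf=[_ _ _ _ 6], head=4, tail=0, size=1
write(36): buf=[36 _ _ _ 6], head=4, tail=1, size=2
write(27): buf=[36 27 _ _ 6], head=4, tail=2, size=3
read(): buf=[36 27 _ _ _], head=0, tail=2, size=2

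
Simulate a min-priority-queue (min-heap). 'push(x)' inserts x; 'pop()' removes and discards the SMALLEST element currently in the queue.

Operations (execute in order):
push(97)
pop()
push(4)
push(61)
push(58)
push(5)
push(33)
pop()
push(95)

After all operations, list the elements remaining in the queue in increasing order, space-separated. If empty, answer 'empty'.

Answer: 5 33 58 61 95

Derivation:
push(97): heap contents = [97]
pop() → 97: heap contents = []
push(4): heap contents = [4]
push(61): heap contents = [4, 61]
push(58): heap contents = [4, 58, 61]
push(5): heap contents = [4, 5, 58, 61]
push(33): heap contents = [4, 5, 33, 58, 61]
pop() → 4: heap contents = [5, 33, 58, 61]
push(95): heap contents = [5, 33, 58, 61, 95]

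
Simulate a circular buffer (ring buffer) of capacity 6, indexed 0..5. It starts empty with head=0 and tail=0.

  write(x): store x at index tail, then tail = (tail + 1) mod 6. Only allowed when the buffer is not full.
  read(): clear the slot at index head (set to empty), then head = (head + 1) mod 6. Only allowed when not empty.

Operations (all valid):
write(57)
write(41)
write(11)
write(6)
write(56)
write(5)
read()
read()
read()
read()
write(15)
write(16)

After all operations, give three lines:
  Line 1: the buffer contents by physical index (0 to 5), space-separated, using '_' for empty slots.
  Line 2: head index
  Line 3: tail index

Answer: 15 16 _ _ 56 5
4
2

Derivation:
write(57): buf=[57 _ _ _ _ _], head=0, tail=1, size=1
write(41): buf=[57 41 _ _ _ _], head=0, tail=2, size=2
write(11): buf=[57 41 11 _ _ _], head=0, tail=3, size=3
write(6): buf=[57 41 11 6 _ _], head=0, tail=4, size=4
write(56): buf=[57 41 11 6 56 _], head=0, tail=5, size=5
write(5): buf=[57 41 11 6 56 5], head=0, tail=0, size=6
read(): buf=[_ 41 11 6 56 5], head=1, tail=0, size=5
read(): buf=[_ _ 11 6 56 5], head=2, tail=0, size=4
read(): buf=[_ _ _ 6 56 5], head=3, tail=0, size=3
read(): buf=[_ _ _ _ 56 5], head=4, tail=0, size=2
write(15): buf=[15 _ _ _ 56 5], head=4, tail=1, size=3
write(16): buf=[15 16 _ _ 56 5], head=4, tail=2, size=4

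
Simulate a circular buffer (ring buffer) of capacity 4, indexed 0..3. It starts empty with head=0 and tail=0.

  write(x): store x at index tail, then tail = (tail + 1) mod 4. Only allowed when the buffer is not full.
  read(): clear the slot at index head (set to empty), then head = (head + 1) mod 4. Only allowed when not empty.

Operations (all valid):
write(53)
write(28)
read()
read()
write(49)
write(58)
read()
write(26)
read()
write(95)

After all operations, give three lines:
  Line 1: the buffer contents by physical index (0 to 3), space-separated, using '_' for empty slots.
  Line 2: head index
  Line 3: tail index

Answer: 26 95 _ _
0
2

Derivation:
write(53): buf=[53 _ _ _], head=0, tail=1, size=1
write(28): buf=[53 28 _ _], head=0, tail=2, size=2
read(): buf=[_ 28 _ _], head=1, tail=2, size=1
read(): buf=[_ _ _ _], head=2, tail=2, size=0
write(49): buf=[_ _ 49 _], head=2, tail=3, size=1
write(58): buf=[_ _ 49 58], head=2, tail=0, size=2
read(): buf=[_ _ _ 58], head=3, tail=0, size=1
write(26): buf=[26 _ _ 58], head=3, tail=1, size=2
read(): buf=[26 _ _ _], head=0, tail=1, size=1
write(95): buf=[26 95 _ _], head=0, tail=2, size=2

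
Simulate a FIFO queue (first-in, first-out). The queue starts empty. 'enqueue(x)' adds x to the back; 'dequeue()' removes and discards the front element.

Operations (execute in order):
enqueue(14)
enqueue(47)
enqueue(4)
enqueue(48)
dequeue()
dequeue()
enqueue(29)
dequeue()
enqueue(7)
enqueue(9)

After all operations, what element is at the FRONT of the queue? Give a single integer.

Answer: 48

Derivation:
enqueue(14): queue = [14]
enqueue(47): queue = [14, 47]
enqueue(4): queue = [14, 47, 4]
enqueue(48): queue = [14, 47, 4, 48]
dequeue(): queue = [47, 4, 48]
dequeue(): queue = [4, 48]
enqueue(29): queue = [4, 48, 29]
dequeue(): queue = [48, 29]
enqueue(7): queue = [48, 29, 7]
enqueue(9): queue = [48, 29, 7, 9]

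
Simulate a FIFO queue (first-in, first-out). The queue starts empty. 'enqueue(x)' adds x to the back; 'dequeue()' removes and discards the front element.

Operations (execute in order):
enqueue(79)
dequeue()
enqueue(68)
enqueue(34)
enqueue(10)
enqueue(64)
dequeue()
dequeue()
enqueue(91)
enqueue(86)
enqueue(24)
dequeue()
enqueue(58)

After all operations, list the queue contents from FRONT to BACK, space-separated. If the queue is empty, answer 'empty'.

enqueue(79): [79]
dequeue(): []
enqueue(68): [68]
enqueue(34): [68, 34]
enqueue(10): [68, 34, 10]
enqueue(64): [68, 34, 10, 64]
dequeue(): [34, 10, 64]
dequeue(): [10, 64]
enqueue(91): [10, 64, 91]
enqueue(86): [10, 64, 91, 86]
enqueue(24): [10, 64, 91, 86, 24]
dequeue(): [64, 91, 86, 24]
enqueue(58): [64, 91, 86, 24, 58]

Answer: 64 91 86 24 58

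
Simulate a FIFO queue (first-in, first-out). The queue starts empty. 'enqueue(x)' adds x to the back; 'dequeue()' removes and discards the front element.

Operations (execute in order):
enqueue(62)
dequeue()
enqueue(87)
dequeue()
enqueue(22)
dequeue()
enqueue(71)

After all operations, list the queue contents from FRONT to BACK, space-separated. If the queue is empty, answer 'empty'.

enqueue(62): [62]
dequeue(): []
enqueue(87): [87]
dequeue(): []
enqueue(22): [22]
dequeue(): []
enqueue(71): [71]

Answer: 71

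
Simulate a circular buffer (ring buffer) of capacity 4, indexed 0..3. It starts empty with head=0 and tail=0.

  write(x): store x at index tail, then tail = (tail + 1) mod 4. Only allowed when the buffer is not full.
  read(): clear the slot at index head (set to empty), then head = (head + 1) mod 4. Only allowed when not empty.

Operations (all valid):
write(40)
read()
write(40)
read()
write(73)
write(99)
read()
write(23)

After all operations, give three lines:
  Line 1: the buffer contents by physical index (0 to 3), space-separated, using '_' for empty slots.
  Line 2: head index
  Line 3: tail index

write(40): buf=[40 _ _ _], head=0, tail=1, size=1
read(): buf=[_ _ _ _], head=1, tail=1, size=0
write(40): buf=[_ 40 _ _], head=1, tail=2, size=1
read(): buf=[_ _ _ _], head=2, tail=2, size=0
write(73): buf=[_ _ 73 _], head=2, tail=3, size=1
write(99): buf=[_ _ 73 99], head=2, tail=0, size=2
read(): buf=[_ _ _ 99], head=3, tail=0, size=1
write(23): buf=[23 _ _ 99], head=3, tail=1, size=2

Answer: 23 _ _ 99
3
1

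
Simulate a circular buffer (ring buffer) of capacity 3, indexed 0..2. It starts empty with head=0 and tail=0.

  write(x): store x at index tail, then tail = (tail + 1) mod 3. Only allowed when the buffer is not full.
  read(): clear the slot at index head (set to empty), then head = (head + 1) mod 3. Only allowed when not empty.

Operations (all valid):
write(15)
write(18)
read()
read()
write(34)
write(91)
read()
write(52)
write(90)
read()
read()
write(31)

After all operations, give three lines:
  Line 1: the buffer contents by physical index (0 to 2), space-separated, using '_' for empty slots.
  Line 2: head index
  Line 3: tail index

Answer: 31 _ 90
2
1

Derivation:
write(15): buf=[15 _ _], head=0, tail=1, size=1
write(18): buf=[15 18 _], head=0, tail=2, size=2
read(): buf=[_ 18 _], head=1, tail=2, size=1
read(): buf=[_ _ _], head=2, tail=2, size=0
write(34): buf=[_ _ 34], head=2, tail=0, size=1
write(91): buf=[91 _ 34], head=2, tail=1, size=2
read(): buf=[91 _ _], head=0, tail=1, size=1
write(52): buf=[91 52 _], head=0, tail=2, size=2
write(90): buf=[91 52 90], head=0, tail=0, size=3
read(): buf=[_ 52 90], head=1, tail=0, size=2
read(): buf=[_ _ 90], head=2, tail=0, size=1
write(31): buf=[31 _ 90], head=2, tail=1, size=2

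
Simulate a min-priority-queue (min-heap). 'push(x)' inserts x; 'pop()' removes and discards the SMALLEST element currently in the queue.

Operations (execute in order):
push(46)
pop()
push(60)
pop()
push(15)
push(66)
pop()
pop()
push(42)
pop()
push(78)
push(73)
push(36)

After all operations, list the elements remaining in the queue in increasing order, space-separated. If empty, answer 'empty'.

Answer: 36 73 78

Derivation:
push(46): heap contents = [46]
pop() → 46: heap contents = []
push(60): heap contents = [60]
pop() → 60: heap contents = []
push(15): heap contents = [15]
push(66): heap contents = [15, 66]
pop() → 15: heap contents = [66]
pop() → 66: heap contents = []
push(42): heap contents = [42]
pop() → 42: heap contents = []
push(78): heap contents = [78]
push(73): heap contents = [73, 78]
push(36): heap contents = [36, 73, 78]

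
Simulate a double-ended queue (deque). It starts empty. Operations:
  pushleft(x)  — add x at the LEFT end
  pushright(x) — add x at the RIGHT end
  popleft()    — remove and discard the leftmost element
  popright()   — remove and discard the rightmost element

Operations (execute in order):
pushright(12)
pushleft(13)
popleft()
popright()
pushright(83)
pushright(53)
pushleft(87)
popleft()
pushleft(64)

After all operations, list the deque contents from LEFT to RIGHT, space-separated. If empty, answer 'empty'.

Answer: 64 83 53

Derivation:
pushright(12): [12]
pushleft(13): [13, 12]
popleft(): [12]
popright(): []
pushright(83): [83]
pushright(53): [83, 53]
pushleft(87): [87, 83, 53]
popleft(): [83, 53]
pushleft(64): [64, 83, 53]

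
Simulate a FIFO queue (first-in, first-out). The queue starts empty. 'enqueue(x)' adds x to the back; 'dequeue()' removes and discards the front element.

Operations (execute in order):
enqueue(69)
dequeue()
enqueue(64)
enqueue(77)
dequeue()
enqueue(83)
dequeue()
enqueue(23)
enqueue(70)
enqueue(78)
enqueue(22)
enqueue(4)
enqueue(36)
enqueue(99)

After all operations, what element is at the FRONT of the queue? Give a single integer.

enqueue(69): queue = [69]
dequeue(): queue = []
enqueue(64): queue = [64]
enqueue(77): queue = [64, 77]
dequeue(): queue = [77]
enqueue(83): queue = [77, 83]
dequeue(): queue = [83]
enqueue(23): queue = [83, 23]
enqueue(70): queue = [83, 23, 70]
enqueue(78): queue = [83, 23, 70, 78]
enqueue(22): queue = [83, 23, 70, 78, 22]
enqueue(4): queue = [83, 23, 70, 78, 22, 4]
enqueue(36): queue = [83, 23, 70, 78, 22, 4, 36]
enqueue(99): queue = [83, 23, 70, 78, 22, 4, 36, 99]

Answer: 83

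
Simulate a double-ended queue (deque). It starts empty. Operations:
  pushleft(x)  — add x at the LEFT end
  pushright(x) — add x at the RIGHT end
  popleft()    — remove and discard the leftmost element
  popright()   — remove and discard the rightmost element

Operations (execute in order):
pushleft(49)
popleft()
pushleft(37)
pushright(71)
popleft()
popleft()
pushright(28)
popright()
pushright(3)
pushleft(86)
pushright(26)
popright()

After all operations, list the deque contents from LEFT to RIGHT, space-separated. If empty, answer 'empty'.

Answer: 86 3

Derivation:
pushleft(49): [49]
popleft(): []
pushleft(37): [37]
pushright(71): [37, 71]
popleft(): [71]
popleft(): []
pushright(28): [28]
popright(): []
pushright(3): [3]
pushleft(86): [86, 3]
pushright(26): [86, 3, 26]
popright(): [86, 3]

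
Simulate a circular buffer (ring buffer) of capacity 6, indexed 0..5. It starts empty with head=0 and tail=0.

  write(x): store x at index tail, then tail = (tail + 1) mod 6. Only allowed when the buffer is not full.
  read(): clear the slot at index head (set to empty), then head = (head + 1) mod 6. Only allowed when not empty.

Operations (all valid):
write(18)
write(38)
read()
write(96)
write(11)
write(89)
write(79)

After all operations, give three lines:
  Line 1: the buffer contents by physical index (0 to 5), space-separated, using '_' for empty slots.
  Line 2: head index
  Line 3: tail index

write(18): buf=[18 _ _ _ _ _], head=0, tail=1, size=1
write(38): buf=[18 38 _ _ _ _], head=0, tail=2, size=2
read(): buf=[_ 38 _ _ _ _], head=1, tail=2, size=1
write(96): buf=[_ 38 96 _ _ _], head=1, tail=3, size=2
write(11): buf=[_ 38 96 11 _ _], head=1, tail=4, size=3
write(89): buf=[_ 38 96 11 89 _], head=1, tail=5, size=4
write(79): buf=[_ 38 96 11 89 79], head=1, tail=0, size=5

Answer: _ 38 96 11 89 79
1
0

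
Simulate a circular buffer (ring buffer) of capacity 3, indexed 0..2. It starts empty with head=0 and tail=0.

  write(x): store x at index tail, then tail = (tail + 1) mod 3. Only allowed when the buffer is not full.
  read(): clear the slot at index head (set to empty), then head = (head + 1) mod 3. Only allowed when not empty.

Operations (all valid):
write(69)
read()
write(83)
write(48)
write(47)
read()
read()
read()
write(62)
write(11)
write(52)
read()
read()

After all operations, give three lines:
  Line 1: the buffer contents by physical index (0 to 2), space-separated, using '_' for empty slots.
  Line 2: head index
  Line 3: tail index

Answer: 52 _ _
0
1

Derivation:
write(69): buf=[69 _ _], head=0, tail=1, size=1
read(): buf=[_ _ _], head=1, tail=1, size=0
write(83): buf=[_ 83 _], head=1, tail=2, size=1
write(48): buf=[_ 83 48], head=1, tail=0, size=2
write(47): buf=[47 83 48], head=1, tail=1, size=3
read(): buf=[47 _ 48], head=2, tail=1, size=2
read(): buf=[47 _ _], head=0, tail=1, size=1
read(): buf=[_ _ _], head=1, tail=1, size=0
write(62): buf=[_ 62 _], head=1, tail=2, size=1
write(11): buf=[_ 62 11], head=1, tail=0, size=2
write(52): buf=[52 62 11], head=1, tail=1, size=3
read(): buf=[52 _ 11], head=2, tail=1, size=2
read(): buf=[52 _ _], head=0, tail=1, size=1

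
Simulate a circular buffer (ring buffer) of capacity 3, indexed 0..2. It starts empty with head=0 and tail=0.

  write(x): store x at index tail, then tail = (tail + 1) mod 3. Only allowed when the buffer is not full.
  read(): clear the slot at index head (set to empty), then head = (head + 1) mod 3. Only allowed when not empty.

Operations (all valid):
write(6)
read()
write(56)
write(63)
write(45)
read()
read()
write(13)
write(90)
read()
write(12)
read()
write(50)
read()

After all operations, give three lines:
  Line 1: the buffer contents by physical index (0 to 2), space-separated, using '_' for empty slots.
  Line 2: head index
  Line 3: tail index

write(6): buf=[6 _ _], head=0, tail=1, size=1
read(): buf=[_ _ _], head=1, tail=1, size=0
write(56): buf=[_ 56 _], head=1, tail=2, size=1
write(63): buf=[_ 56 63], head=1, tail=0, size=2
write(45): buf=[45 56 63], head=1, tail=1, size=3
read(): buf=[45 _ 63], head=2, tail=1, size=2
read(): buf=[45 _ _], head=0, tail=1, size=1
write(13): buf=[45 13 _], head=0, tail=2, size=2
write(90): buf=[45 13 90], head=0, tail=0, size=3
read(): buf=[_ 13 90], head=1, tail=0, size=2
write(12): buf=[12 13 90], head=1, tail=1, size=3
read(): buf=[12 _ 90], head=2, tail=1, size=2
write(50): buf=[12 50 90], head=2, tail=2, size=3
read(): buf=[12 50 _], head=0, tail=2, size=2

Answer: 12 50 _
0
2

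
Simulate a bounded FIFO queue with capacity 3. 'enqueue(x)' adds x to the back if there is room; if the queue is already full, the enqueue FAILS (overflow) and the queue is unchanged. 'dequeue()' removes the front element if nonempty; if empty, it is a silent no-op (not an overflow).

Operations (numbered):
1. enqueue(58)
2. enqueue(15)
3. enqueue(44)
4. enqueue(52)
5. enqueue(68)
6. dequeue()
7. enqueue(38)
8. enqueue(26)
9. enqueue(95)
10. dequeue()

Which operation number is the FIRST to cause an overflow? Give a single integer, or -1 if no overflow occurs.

Answer: 4

Derivation:
1. enqueue(58): size=1
2. enqueue(15): size=2
3. enqueue(44): size=3
4. enqueue(52): size=3=cap → OVERFLOW (fail)
5. enqueue(68): size=3=cap → OVERFLOW (fail)
6. dequeue(): size=2
7. enqueue(38): size=3
8. enqueue(26): size=3=cap → OVERFLOW (fail)
9. enqueue(95): size=3=cap → OVERFLOW (fail)
10. dequeue(): size=2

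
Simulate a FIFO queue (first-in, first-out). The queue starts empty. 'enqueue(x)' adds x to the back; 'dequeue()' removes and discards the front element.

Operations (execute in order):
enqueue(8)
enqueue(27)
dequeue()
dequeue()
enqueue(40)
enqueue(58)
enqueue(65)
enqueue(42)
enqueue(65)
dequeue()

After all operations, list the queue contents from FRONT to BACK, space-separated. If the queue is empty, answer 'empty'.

Answer: 58 65 42 65

Derivation:
enqueue(8): [8]
enqueue(27): [8, 27]
dequeue(): [27]
dequeue(): []
enqueue(40): [40]
enqueue(58): [40, 58]
enqueue(65): [40, 58, 65]
enqueue(42): [40, 58, 65, 42]
enqueue(65): [40, 58, 65, 42, 65]
dequeue(): [58, 65, 42, 65]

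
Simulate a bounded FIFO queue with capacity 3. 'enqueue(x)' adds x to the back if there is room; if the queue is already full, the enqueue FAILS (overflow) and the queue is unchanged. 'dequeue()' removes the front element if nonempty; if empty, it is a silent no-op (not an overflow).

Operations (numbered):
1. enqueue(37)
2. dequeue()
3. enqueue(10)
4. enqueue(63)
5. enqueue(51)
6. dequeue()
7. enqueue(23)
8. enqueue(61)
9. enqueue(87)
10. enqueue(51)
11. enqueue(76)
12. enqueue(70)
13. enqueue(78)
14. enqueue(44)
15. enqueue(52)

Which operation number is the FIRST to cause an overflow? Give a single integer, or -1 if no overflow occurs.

1. enqueue(37): size=1
2. dequeue(): size=0
3. enqueue(10): size=1
4. enqueue(63): size=2
5. enqueue(51): size=3
6. dequeue(): size=2
7. enqueue(23): size=3
8. enqueue(61): size=3=cap → OVERFLOW (fail)
9. enqueue(87): size=3=cap → OVERFLOW (fail)
10. enqueue(51): size=3=cap → OVERFLOW (fail)
11. enqueue(76): size=3=cap → OVERFLOW (fail)
12. enqueue(70): size=3=cap → OVERFLOW (fail)
13. enqueue(78): size=3=cap → OVERFLOW (fail)
14. enqueue(44): size=3=cap → OVERFLOW (fail)
15. enqueue(52): size=3=cap → OVERFLOW (fail)

Answer: 8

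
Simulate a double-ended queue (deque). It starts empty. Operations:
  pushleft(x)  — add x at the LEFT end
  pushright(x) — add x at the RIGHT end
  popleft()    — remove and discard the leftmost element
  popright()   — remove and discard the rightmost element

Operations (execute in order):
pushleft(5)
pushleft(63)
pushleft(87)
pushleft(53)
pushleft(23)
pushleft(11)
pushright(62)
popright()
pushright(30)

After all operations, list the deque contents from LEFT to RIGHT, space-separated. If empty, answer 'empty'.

Answer: 11 23 53 87 63 5 30

Derivation:
pushleft(5): [5]
pushleft(63): [63, 5]
pushleft(87): [87, 63, 5]
pushleft(53): [53, 87, 63, 5]
pushleft(23): [23, 53, 87, 63, 5]
pushleft(11): [11, 23, 53, 87, 63, 5]
pushright(62): [11, 23, 53, 87, 63, 5, 62]
popright(): [11, 23, 53, 87, 63, 5]
pushright(30): [11, 23, 53, 87, 63, 5, 30]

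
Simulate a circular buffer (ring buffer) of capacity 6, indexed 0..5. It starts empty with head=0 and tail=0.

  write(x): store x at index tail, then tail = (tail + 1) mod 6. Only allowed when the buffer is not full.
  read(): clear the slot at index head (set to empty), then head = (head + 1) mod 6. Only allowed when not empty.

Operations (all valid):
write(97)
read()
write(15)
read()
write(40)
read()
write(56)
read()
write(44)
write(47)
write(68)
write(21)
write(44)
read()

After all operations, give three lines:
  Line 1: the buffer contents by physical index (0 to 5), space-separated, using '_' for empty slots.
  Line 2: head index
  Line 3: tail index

write(97): buf=[97 _ _ _ _ _], head=0, tail=1, size=1
read(): buf=[_ _ _ _ _ _], head=1, tail=1, size=0
write(15): buf=[_ 15 _ _ _ _], head=1, tail=2, size=1
read(): buf=[_ _ _ _ _ _], head=2, tail=2, size=0
write(40): buf=[_ _ 40 _ _ _], head=2, tail=3, size=1
read(): buf=[_ _ _ _ _ _], head=3, tail=3, size=0
write(56): buf=[_ _ _ 56 _ _], head=3, tail=4, size=1
read(): buf=[_ _ _ _ _ _], head=4, tail=4, size=0
write(44): buf=[_ _ _ _ 44 _], head=4, tail=5, size=1
write(47): buf=[_ _ _ _ 44 47], head=4, tail=0, size=2
write(68): buf=[68 _ _ _ 44 47], head=4, tail=1, size=3
write(21): buf=[68 21 _ _ 44 47], head=4, tail=2, size=4
write(44): buf=[68 21 44 _ 44 47], head=4, tail=3, size=5
read(): buf=[68 21 44 _ _ 47], head=5, tail=3, size=4

Answer: 68 21 44 _ _ 47
5
3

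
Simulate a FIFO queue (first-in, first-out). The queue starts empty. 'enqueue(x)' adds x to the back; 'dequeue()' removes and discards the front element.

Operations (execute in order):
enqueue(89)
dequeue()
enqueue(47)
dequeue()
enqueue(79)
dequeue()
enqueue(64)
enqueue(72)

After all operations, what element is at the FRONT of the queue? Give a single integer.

enqueue(89): queue = [89]
dequeue(): queue = []
enqueue(47): queue = [47]
dequeue(): queue = []
enqueue(79): queue = [79]
dequeue(): queue = []
enqueue(64): queue = [64]
enqueue(72): queue = [64, 72]

Answer: 64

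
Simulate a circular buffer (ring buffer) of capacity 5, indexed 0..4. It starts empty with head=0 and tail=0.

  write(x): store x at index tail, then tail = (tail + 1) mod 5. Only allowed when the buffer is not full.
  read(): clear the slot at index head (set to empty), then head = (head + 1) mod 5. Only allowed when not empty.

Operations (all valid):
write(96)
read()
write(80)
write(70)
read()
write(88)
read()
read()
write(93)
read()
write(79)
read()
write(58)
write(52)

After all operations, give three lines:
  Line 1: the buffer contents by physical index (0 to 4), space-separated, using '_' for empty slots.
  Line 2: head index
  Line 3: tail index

write(96): buf=[96 _ _ _ _], head=0, tail=1, size=1
read(): buf=[_ _ _ _ _], head=1, tail=1, size=0
write(80): buf=[_ 80 _ _ _], head=1, tail=2, size=1
write(70): buf=[_ 80 70 _ _], head=1, tail=3, size=2
read(): buf=[_ _ 70 _ _], head=2, tail=3, size=1
write(88): buf=[_ _ 70 88 _], head=2, tail=4, size=2
read(): buf=[_ _ _ 88 _], head=3, tail=4, size=1
read(): buf=[_ _ _ _ _], head=4, tail=4, size=0
write(93): buf=[_ _ _ _ 93], head=4, tail=0, size=1
read(): buf=[_ _ _ _ _], head=0, tail=0, size=0
write(79): buf=[79 _ _ _ _], head=0, tail=1, size=1
read(): buf=[_ _ _ _ _], head=1, tail=1, size=0
write(58): buf=[_ 58 _ _ _], head=1, tail=2, size=1
write(52): buf=[_ 58 52 _ _], head=1, tail=3, size=2

Answer: _ 58 52 _ _
1
3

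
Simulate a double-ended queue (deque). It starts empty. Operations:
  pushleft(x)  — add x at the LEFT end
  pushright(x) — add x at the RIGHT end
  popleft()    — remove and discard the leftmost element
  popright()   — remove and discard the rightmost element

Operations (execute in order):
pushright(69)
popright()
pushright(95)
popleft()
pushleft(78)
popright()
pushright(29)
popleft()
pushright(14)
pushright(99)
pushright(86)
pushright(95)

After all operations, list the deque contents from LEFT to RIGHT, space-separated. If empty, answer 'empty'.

Answer: 14 99 86 95

Derivation:
pushright(69): [69]
popright(): []
pushright(95): [95]
popleft(): []
pushleft(78): [78]
popright(): []
pushright(29): [29]
popleft(): []
pushright(14): [14]
pushright(99): [14, 99]
pushright(86): [14, 99, 86]
pushright(95): [14, 99, 86, 95]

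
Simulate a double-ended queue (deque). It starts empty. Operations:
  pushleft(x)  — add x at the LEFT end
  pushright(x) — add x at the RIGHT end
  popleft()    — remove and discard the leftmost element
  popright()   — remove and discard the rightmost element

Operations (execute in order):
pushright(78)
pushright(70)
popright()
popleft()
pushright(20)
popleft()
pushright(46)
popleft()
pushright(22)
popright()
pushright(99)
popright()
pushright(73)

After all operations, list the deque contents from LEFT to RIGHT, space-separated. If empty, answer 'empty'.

pushright(78): [78]
pushright(70): [78, 70]
popright(): [78]
popleft(): []
pushright(20): [20]
popleft(): []
pushright(46): [46]
popleft(): []
pushright(22): [22]
popright(): []
pushright(99): [99]
popright(): []
pushright(73): [73]

Answer: 73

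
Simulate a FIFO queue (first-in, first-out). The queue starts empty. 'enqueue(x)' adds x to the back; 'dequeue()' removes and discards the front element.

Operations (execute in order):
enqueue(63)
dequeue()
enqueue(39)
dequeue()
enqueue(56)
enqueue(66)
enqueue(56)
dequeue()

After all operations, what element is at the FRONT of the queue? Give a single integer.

enqueue(63): queue = [63]
dequeue(): queue = []
enqueue(39): queue = [39]
dequeue(): queue = []
enqueue(56): queue = [56]
enqueue(66): queue = [56, 66]
enqueue(56): queue = [56, 66, 56]
dequeue(): queue = [66, 56]

Answer: 66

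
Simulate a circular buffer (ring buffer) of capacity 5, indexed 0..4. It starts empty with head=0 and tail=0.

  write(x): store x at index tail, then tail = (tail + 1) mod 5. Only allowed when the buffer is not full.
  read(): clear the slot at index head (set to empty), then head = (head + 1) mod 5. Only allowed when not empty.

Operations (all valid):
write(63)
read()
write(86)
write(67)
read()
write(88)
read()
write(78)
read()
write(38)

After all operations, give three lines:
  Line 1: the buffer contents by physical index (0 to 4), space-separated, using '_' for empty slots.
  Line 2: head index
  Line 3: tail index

write(63): buf=[63 _ _ _ _], head=0, tail=1, size=1
read(): buf=[_ _ _ _ _], head=1, tail=1, size=0
write(86): buf=[_ 86 _ _ _], head=1, tail=2, size=1
write(67): buf=[_ 86 67 _ _], head=1, tail=3, size=2
read(): buf=[_ _ 67 _ _], head=2, tail=3, size=1
write(88): buf=[_ _ 67 88 _], head=2, tail=4, size=2
read(): buf=[_ _ _ 88 _], head=3, tail=4, size=1
write(78): buf=[_ _ _ 88 78], head=3, tail=0, size=2
read(): buf=[_ _ _ _ 78], head=4, tail=0, size=1
write(38): buf=[38 _ _ _ 78], head=4, tail=1, size=2

Answer: 38 _ _ _ 78
4
1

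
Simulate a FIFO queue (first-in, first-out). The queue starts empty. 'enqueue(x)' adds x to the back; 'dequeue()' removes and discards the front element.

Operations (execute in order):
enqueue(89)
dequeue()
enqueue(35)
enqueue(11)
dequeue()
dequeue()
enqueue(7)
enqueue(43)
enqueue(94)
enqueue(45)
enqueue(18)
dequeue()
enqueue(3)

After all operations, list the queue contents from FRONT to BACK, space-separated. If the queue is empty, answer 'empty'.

enqueue(89): [89]
dequeue(): []
enqueue(35): [35]
enqueue(11): [35, 11]
dequeue(): [11]
dequeue(): []
enqueue(7): [7]
enqueue(43): [7, 43]
enqueue(94): [7, 43, 94]
enqueue(45): [7, 43, 94, 45]
enqueue(18): [7, 43, 94, 45, 18]
dequeue(): [43, 94, 45, 18]
enqueue(3): [43, 94, 45, 18, 3]

Answer: 43 94 45 18 3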